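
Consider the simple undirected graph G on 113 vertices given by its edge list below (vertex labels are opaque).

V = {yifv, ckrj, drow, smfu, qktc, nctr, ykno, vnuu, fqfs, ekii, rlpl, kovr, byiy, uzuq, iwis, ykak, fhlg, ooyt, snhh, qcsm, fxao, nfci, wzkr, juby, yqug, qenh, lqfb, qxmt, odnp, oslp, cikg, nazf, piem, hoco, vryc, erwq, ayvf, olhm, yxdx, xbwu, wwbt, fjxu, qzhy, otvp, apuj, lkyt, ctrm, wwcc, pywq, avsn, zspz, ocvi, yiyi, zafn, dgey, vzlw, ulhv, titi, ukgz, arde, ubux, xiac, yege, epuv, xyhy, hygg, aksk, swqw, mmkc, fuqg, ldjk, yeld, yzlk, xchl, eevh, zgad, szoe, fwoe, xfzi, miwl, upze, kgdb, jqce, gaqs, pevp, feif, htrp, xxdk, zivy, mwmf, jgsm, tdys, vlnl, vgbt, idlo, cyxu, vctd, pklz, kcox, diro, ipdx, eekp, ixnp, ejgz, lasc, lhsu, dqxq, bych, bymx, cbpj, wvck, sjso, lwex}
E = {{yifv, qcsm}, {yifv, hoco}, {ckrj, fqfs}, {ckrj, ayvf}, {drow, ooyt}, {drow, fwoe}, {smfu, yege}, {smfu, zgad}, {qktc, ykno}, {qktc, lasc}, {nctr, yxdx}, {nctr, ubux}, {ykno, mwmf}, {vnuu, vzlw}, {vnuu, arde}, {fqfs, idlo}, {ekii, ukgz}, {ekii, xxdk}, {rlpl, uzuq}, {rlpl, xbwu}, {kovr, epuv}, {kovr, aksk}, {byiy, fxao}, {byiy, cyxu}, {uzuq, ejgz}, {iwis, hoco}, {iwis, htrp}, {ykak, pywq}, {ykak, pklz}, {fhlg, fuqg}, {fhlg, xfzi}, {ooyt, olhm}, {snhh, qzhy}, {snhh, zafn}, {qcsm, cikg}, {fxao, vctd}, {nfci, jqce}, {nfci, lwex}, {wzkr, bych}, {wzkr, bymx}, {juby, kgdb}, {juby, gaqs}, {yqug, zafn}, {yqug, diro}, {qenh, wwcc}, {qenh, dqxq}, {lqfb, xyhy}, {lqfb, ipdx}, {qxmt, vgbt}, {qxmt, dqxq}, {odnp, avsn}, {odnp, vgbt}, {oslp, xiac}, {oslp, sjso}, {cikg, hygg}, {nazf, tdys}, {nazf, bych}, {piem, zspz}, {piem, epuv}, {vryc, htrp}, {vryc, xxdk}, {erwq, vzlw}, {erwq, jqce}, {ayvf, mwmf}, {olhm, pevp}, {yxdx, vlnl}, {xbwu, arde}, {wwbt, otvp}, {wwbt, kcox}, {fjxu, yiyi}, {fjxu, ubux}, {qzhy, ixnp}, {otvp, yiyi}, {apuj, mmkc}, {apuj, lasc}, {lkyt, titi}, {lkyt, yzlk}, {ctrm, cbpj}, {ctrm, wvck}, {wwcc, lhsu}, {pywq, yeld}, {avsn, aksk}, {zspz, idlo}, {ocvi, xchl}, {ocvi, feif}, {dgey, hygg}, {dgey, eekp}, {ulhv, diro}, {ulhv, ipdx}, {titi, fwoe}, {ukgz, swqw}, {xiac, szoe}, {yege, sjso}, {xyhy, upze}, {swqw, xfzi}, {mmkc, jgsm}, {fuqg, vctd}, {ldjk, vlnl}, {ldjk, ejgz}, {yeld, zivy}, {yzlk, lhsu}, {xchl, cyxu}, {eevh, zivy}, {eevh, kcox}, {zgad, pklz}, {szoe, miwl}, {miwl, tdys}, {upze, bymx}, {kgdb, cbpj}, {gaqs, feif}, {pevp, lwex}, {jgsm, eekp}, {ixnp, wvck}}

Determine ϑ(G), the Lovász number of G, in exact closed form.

Vertex fhlg has 2 neighbors: fuqg, xfzi.
deg(vgbt) = 2; N(vgbt) = {qxmt, odnp}.
N(qenh) = {wwcc, dqxq}, |N(qenh)| = 2.
N(tdys) = {nazf, miwl}, |N(tdys)| = 2.
deg(v) = 2 for all v (|V|=113); this is C_{113}, the 113-cycle.
The 57 distinct eigenvalues: [2.0, 1.996909, 1.987646, 1.972239, 1.950736, 1.923203, 1.889726, 1.850408, 1.80537, 1.754752, 1.69871, 1.637418, 1.571064, 1.499854, 1.424009, 1.343762, 1.259361, 1.171068, 1.079155, 0.983906, 0.885616, 0.784589, 0.681137, 0.575579, 0.468242, 0.359458, 0.249563, 0.138897, 0.027801, -0.083381, -0.194305, -0.304628, -0.41401, -0.522112, -0.628601, -0.733146, -0.835425, -0.935122, -1.031929, -1.125546, -1.215684, -1.302064, -1.38442, -1.462497, -1.536053, -1.604861, -1.668709, -1.727399, -1.780749, -1.828596, -1.87079, -1.907202, -1.937718, -1.962246, -1.980708, -1.993048, -1.999227].
λ_max=2, λ_min=-2*cos(pi/113); ϑ = −113·λ_min/(λ_max−λ_min) = 113*cos(pi/113)/(cos(pi/113) + 1).
≈ 56.489080889 (to 9 d.p.).
α=56, χ(Ḡ)=57; ϑ=113*cos(pi/113)/(cos(pi/113) + 1) lies between (both strict).

113*cos(pi/113)/(cos(pi/113) + 1)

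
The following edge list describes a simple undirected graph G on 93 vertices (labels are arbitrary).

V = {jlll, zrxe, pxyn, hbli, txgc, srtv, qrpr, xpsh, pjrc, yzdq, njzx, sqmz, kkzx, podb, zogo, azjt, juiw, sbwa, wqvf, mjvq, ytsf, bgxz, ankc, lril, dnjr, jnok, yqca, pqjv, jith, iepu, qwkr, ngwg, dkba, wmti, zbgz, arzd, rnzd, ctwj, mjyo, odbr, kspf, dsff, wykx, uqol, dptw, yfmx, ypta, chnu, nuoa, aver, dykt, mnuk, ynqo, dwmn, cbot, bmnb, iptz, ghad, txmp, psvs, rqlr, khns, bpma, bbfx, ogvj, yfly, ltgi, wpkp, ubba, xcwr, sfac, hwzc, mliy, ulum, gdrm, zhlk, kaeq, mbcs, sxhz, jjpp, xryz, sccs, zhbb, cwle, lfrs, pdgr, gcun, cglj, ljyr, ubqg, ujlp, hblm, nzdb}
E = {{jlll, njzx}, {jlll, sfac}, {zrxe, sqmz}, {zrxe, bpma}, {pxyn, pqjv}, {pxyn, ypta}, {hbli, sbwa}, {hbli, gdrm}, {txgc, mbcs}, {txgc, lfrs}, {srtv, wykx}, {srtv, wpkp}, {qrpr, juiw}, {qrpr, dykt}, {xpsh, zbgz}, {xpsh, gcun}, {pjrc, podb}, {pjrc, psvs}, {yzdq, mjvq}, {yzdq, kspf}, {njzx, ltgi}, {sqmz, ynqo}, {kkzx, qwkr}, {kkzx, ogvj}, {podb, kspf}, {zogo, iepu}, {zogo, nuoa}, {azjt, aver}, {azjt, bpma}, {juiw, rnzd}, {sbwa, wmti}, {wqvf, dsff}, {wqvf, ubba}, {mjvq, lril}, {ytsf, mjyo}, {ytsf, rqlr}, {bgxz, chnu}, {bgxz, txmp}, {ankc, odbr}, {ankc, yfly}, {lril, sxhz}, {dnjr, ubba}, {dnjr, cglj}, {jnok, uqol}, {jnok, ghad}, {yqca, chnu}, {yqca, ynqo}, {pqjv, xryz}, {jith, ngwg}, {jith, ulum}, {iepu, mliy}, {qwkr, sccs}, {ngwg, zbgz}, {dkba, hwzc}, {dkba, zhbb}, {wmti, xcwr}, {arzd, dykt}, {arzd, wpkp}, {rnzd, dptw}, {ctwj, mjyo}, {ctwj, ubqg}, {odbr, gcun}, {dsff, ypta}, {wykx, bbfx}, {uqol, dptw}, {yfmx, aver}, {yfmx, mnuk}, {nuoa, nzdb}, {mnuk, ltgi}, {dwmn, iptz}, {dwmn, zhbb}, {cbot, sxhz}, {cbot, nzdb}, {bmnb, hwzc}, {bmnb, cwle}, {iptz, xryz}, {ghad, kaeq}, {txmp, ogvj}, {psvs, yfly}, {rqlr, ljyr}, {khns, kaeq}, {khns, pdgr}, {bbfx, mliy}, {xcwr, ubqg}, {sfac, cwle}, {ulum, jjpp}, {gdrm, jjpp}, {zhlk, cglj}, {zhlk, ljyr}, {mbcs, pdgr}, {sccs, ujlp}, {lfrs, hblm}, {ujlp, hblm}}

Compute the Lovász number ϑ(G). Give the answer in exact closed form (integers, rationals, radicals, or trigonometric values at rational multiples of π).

93*cos(pi/93)/(cos(pi/93) + 1)

deg(hblm) = 2; N(hblm) = {lfrs, ujlp}.
deg(nzdb) = 2; N(nzdb) = {nuoa, cbot}.
Vertex hwzc has 2 neighbors: dkba, bmnb.
Vertex pjrc has 2 neighbors: podb, psvs.
G on 93 vertices is 2-regular; connected 2-regular on 93 ⇒ C_{93}.
The 47 distinct eigenvalues: [2.0, 1.995, 1.982, 1.959, 1.927, 1.887, 1.838, 1.78, 1.715, 1.642, 1.561, 1.473, 1.378, 1.277, 1.17, 1.058, 0.941, 0.82, 0.695, 0.566, 0.436, 0.303, 0.169, 0.034, -0.101, -0.236, -0.369, -0.501, -0.631, -0.758, -0.881, -1.0, -1.115, -1.224, -1.328, -1.426, -1.518, -1.602, -1.679, -1.749, -1.81, -1.864, -1.908, -1.944, -1.972, -1.99, -1.999].
With N=93: ϑ(G) = 93·(-(-1)*2*cos(pi/93))/(2−(-2*cos(pi/93))) = 93*cos(pi/93)/(cos(pi/93) + 1).
Numerically 46.48673188.
α=46, χ(Ḡ)=47; ϑ=93*cos(pi/93)/(cos(pi/93) + 1) lies between (both strict).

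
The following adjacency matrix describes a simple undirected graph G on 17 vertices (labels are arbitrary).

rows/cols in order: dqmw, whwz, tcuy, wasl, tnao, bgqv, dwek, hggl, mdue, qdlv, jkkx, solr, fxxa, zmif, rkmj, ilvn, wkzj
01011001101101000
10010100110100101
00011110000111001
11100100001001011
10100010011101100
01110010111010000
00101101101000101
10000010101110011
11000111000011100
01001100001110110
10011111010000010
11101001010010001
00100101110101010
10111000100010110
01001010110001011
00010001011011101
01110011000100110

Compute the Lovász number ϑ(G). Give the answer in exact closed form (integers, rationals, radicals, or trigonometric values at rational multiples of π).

Vertex bgqv has 8 neighbors: whwz, tcuy, wasl, dwek, mdue, qdlv, jkkx, fxxa.
Vertex fxxa has 8 neighbors: tcuy, bgqv, hggl, mdue, qdlv, solr, zmif, ilvn.
Vertex dwek has 8 neighbors: tcuy, tnao, bgqv, hggl, mdue, jkkx, rkmj, wkzj.
N(wkzj) = {whwz, tcuy, wasl, dwek, hggl, solr, rkmj, ilvn}, |N(wkzj)| = 8.
Every vertex has degree 8 (N=17); Paley(17): SR with (k,λ,μ)=(8,3,4).
spec(A) ≈ [8.0, 1.562, -2.562] (distinct, 3 d.p.).
ϑ = −N·λ_min/(λ_max−λ_min) = −17·(-sqrt(17)/2 - 1/2)/(8−(-sqrt(17)/2 - 1/2)) = sqrt(17).
Numerically 4.1231.

sqrt(17)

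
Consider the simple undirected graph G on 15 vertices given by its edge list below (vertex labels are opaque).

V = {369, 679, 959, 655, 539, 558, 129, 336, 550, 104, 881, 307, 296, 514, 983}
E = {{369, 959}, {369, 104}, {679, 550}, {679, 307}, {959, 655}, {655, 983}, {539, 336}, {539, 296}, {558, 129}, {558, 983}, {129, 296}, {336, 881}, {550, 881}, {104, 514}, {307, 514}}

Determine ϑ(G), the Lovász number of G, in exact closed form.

15*cos(pi/15)/(cos(pi/15) + 1)

deg(679) = 2; N(679) = {550, 307}.
N(881) = {336, 550}, |N(881)| = 2.
Vertex 558 has 2 neighbors: 129, 983.
deg(959) = 2; N(959) = {369, 655}.
deg(v) = 2 for all v (|V|=15); this is C_{15}, the 15-cycle.
A has 8 distinct eigenvalues ≈ [2.0, 1.827, 1.338, 0.618, -0.209, -1.0, -1.618, -1.956].
−15·(-2*cos(pi/15)) / ((2)−(-2*cos(pi/15))) = 15*cos(pi/15)/(cos(pi/15) + 1) = ϑ(G).
ϑ(G) ≈ 7.4171482.
Sandwich: α(G)=7 ≤ ϑ(G)=15*cos(pi/15)/(cos(pi/15) + 1) ≤ χ(Ḡ)=8 (both strict).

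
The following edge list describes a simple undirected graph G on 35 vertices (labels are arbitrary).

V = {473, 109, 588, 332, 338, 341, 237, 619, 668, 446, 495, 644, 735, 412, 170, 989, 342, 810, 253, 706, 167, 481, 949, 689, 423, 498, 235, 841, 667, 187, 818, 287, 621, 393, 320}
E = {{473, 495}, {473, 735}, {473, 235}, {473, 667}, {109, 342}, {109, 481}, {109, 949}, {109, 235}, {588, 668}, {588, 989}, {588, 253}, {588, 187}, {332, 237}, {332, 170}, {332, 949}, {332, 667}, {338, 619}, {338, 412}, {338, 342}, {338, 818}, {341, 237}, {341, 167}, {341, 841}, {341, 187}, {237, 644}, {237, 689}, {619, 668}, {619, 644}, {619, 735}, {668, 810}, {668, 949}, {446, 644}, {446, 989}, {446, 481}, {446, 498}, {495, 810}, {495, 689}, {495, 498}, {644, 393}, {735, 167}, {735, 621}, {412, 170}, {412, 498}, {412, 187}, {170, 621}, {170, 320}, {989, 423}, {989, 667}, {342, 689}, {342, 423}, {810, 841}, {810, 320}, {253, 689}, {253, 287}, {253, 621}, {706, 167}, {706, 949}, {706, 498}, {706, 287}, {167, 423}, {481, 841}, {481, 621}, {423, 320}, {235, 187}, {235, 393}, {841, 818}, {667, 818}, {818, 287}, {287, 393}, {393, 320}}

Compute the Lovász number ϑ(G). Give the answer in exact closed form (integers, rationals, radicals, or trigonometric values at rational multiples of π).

15

Vertex 341 has 4 neighbors: 237, 167, 841, 187.
Vertex 706 has 4 neighbors: 167, 949, 498, 287.
Vertex 320 has 4 neighbors: 170, 810, 423, 393.
Vertex 237 has 4 neighbors: 332, 341, 644, 689.
Every vertex has degree 4 (N=35); Kneser K(7,3) on C(7,3)=35 vertices.
spec(A) ≈ [4.0, 2.0, -1.0, -3.0] (distinct, 5 d.p.).
λ_max=4, λ_min=-3; ϑ = −35·λ_min/(λ_max−λ_min) = 15.
ϑ(G) ≈ 15.0000000.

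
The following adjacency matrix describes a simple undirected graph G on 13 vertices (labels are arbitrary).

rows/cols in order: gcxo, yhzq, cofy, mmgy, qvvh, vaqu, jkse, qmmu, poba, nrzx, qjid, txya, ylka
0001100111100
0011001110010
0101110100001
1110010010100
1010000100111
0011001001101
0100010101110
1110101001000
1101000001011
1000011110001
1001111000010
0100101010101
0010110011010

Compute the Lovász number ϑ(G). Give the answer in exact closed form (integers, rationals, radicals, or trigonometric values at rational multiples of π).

sqrt(13)

N(vaqu) = {cofy, mmgy, jkse, nrzx, qjid, ylka}, |N(vaqu)| = 6.
deg(yhzq) = 6; N(yhzq) = {cofy, mmgy, jkse, qmmu, poba, txya}.
deg(poba) = 6; N(poba) = {gcxo, yhzq, mmgy, nrzx, txya, ylka}.
N(cofy) = {yhzq, mmgy, qvvh, vaqu, qmmu, ylka}, |N(cofy)| = 6.
6-regular, N=13; SR(13,6,2,3) — a Paley graph.
Distinct eigenvalues (to 4 d.p.): [6.0, 1.3028, -2.3028].
Lovász: ϑ = −13(-sqrt(13)/2 - 1/2)/(6+-(-sqrt(13)/2 - 1/2)) = sqrt(13).
Numerically 3.60555128.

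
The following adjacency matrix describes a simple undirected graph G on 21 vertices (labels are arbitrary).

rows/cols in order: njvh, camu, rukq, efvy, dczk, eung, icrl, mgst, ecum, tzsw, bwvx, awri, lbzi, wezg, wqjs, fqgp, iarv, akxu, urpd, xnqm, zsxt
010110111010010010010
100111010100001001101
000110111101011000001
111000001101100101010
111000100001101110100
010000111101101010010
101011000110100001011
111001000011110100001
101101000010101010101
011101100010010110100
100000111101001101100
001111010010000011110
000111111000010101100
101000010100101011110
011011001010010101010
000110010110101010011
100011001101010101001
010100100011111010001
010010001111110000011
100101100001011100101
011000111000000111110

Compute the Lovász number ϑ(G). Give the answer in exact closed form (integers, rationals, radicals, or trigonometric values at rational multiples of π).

N(bwvx) = {njvh, icrl, mgst, ecum, tzsw, awri, wqjs, fqgp, akxu, urpd}, |N(bwvx)| = 10.
N(xnqm) = {njvh, efvy, eung, icrl, awri, wezg, wqjs, fqgp, urpd, zsxt}, |N(xnqm)| = 10.
deg(efvy) = 10; N(efvy) = {njvh, camu, rukq, ecum, tzsw, awri, lbzi, fqgp, akxu, xnqm}.
Vertex camu has 10 neighbors: njvh, efvy, dczk, eung, mgst, tzsw, wqjs, akxu, urpd, zsxt.
Every vertex has degree 10 (N=21); Kneser K(7,2) on C(7,2)=21 vertices.
The 3 distinct eigenvalues: [10.0, 1.0, -4.0].
−21·(-4) / ((10)−(-4)) = 6 = ϑ(G).
Numerically 6.000000.

6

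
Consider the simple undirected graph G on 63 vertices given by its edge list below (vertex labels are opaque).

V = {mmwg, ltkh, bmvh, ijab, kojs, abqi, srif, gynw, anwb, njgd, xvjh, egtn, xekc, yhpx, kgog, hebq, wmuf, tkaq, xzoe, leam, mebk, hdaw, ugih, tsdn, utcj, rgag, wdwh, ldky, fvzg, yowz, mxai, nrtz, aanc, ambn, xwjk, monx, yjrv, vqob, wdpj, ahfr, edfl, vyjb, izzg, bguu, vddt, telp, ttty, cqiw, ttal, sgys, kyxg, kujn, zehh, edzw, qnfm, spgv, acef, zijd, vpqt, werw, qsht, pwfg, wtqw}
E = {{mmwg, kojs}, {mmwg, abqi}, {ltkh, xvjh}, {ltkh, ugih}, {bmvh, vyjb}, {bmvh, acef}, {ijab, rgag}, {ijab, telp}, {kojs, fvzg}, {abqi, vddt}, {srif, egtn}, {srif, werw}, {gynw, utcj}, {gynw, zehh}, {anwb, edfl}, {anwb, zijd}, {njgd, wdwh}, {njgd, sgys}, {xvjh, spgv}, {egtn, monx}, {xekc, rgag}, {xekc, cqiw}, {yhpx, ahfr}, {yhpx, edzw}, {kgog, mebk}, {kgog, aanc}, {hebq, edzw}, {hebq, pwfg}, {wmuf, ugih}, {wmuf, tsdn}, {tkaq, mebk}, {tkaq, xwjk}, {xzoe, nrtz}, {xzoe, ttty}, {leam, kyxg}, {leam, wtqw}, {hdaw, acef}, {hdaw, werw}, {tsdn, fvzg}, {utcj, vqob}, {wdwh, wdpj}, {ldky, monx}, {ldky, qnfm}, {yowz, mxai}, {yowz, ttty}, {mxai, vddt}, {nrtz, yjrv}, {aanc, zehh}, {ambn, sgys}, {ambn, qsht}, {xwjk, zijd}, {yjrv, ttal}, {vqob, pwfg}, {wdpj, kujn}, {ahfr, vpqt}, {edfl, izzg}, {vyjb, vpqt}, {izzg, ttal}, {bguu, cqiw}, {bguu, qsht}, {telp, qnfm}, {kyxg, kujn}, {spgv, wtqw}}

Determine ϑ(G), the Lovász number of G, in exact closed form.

63*cos(pi/63)/(cos(pi/63) + 1)

deg(ambn) = 2; N(ambn) = {sgys, qsht}.
deg(aanc) = 2; N(aanc) = {kgog, zehh}.
deg(wmuf) = 2; N(wmuf) = {ugih, tsdn}.
deg(njgd) = 2; N(njgd) = {wdwh, sgys}.
G on 63 vertices is 2-regular; the odd cycle C_{63}.
spec(A) ≈ [2.0, 1.99006, 1.96034, 1.91115, 1.84295, 1.75644, 1.65248, 1.53209, 1.39647, 1.24698, 1.08509, 0.91242, 0.73068, 0.54168, 0.3473, 0.14946, -0.04986, -0.24869, -0.44504, -0.63697, -0.82257, -1.0, -1.16749, -1.32337, -1.4661, -1.59427, -1.70658, -1.80194, -1.87939, -1.93815, -1.97766, -1.99751] (distinct, 5 d.p.).
λ_max=2, λ_min=-2*cos(pi/63); ϑ = −63·λ_min/(λ_max−λ_min) = 63*cos(pi/63)/(cos(pi/63) + 1).
≈ 31.4804 (to 4 d.p.).
Check 31 ≤ 63*cos(pi/63)/(cos(pi/63) + 1) ≤ 32: both strict.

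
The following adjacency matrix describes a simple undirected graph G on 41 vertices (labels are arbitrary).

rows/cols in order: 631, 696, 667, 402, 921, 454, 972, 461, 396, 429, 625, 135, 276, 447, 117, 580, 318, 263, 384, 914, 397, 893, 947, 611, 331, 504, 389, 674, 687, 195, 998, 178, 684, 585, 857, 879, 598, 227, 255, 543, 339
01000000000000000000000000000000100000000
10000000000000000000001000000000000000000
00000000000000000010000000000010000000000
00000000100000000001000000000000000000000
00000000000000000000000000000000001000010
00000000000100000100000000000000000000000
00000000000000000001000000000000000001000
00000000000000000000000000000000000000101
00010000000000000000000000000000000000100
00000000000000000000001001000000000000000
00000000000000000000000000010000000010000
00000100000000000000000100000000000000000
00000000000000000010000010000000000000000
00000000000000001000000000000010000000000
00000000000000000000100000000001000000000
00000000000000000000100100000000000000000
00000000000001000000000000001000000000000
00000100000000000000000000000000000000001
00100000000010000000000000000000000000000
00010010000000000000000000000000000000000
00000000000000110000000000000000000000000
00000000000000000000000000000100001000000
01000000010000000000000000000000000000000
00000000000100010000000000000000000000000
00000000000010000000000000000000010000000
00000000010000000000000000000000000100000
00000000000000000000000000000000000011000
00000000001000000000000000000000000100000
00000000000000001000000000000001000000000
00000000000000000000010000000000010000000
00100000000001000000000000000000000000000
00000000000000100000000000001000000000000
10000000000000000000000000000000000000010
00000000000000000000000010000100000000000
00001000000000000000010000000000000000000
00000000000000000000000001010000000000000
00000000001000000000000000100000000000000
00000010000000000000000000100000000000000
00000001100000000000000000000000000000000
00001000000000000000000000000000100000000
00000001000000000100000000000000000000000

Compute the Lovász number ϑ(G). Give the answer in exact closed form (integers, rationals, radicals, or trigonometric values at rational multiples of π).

41*cos(pi/41)/(cos(pi/41) + 1)

deg(447) = 2; N(447) = {318, 998}.
deg(454) = 2; N(454) = {135, 263}.
deg(947) = 2; N(947) = {696, 429}.
Vertex 914 has 2 neighbors: 402, 972.
Regular of degree 2 on 41 vertices: connected 2-regular on 41 ⇒ C_{41}.
A has 21 distinct eigenvalues ≈ [2.0, 1.977, 1.907, 1.792, 1.636, 1.441, 1.212, 0.955, 0.676, 0.381, 0.077, -0.229, -0.53, -0.818, -1.087, -1.331, -1.543, -1.719, -1.855, -1.947, -1.994].
λ_max=2, λ_min=-2*cos(pi/41); ϑ = −41·λ_min/(λ_max−λ_min) = 41*cos(pi/41)/(cos(pi/41) + 1).
ϑ(G) ≈ 20.4698803.
Check 20 ≤ 41*cos(pi/41)/(cos(pi/41) + 1) ≤ 21: both strict.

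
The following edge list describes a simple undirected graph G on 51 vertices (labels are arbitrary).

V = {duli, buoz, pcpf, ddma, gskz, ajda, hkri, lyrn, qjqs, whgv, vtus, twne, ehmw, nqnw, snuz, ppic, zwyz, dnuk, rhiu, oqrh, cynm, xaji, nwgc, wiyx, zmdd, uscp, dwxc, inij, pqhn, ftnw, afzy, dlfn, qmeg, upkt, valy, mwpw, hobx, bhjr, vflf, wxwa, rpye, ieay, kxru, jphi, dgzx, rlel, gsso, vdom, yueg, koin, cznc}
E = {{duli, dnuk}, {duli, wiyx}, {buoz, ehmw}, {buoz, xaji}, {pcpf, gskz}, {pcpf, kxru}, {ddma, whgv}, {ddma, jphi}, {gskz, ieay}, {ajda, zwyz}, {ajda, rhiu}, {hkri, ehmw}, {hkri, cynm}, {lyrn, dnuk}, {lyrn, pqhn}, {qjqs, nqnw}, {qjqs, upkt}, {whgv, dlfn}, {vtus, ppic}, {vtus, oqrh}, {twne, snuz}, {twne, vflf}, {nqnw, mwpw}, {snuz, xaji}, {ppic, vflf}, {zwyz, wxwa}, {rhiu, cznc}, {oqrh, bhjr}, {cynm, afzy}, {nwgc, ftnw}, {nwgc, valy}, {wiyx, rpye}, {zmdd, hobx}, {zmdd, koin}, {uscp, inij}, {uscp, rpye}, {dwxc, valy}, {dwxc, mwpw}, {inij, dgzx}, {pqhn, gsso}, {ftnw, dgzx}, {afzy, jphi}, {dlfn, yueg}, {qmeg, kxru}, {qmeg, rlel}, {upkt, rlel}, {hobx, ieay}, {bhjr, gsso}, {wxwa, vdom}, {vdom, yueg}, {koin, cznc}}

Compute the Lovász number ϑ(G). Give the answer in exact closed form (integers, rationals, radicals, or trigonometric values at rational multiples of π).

51*cos(pi/51)/(cos(pi/51) + 1)

Vertex whgv has 2 neighbors: ddma, dlfn.
N(xaji) = {buoz, snuz}, |N(xaji)| = 2.
N(afzy) = {cynm, jphi}, |N(afzy)| = 2.
deg(inij) = 2; N(inij) = {uscp, dgzx}.
51-vertex 2-regular graph: a single 51-cycle (edge-transitive).
spec(A) ≈ [2.0, 1.98484, 1.93959, 1.86494, 1.76202, 1.63239, 1.47802, 1.30124, 1.10473, 0.89148, 0.66471, 0.42787, 0.18454, -0.06159, -0.30678, -0.54733, -0.77957, -1.0, -1.20527, -1.39227, -1.55816, -1.70043, -1.81693, -1.90588, -1.96595, -1.99621] (distinct, 5 d.p.).
λ_max=2, λ_min=-2*cos(pi/51); ϑ = −51·λ_min/(λ_max−λ_min) = 51*cos(pi/51)/(cos(pi/51) + 1).
≈ 25.4758 (to 4 d.p.).
α=25, χ(Ḡ)=26; ϑ=51*cos(pi/51)/(cos(pi/51) + 1) lies between (both strict).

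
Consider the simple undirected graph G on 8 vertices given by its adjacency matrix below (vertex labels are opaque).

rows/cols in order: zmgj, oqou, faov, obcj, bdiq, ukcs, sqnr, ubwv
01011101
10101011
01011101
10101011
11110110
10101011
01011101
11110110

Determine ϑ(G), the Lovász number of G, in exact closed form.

Vertex bdiq has 6 neighbors: zmgj, oqou, faov, obcj, ukcs, sqnr.
deg(oqou) = 5; N(oqou) = {zmgj, faov, bdiq, sqnr, ubwv}.
Vertex ubwv has 6 neighbors: zmgj, oqou, faov, obcj, ukcs, sqnr.
N(ukcs) = {zmgj, faov, bdiq, sqnr, ubwv}, |N(ukcs)| = 5.
3 parts of sizes [3, 3, 2]; α(G) = 3 = ϑ (perfect).
= 3.00000000… (decimal).
Lovász sandwich 3 ≤ 3 ≤ 3: collapsed.

3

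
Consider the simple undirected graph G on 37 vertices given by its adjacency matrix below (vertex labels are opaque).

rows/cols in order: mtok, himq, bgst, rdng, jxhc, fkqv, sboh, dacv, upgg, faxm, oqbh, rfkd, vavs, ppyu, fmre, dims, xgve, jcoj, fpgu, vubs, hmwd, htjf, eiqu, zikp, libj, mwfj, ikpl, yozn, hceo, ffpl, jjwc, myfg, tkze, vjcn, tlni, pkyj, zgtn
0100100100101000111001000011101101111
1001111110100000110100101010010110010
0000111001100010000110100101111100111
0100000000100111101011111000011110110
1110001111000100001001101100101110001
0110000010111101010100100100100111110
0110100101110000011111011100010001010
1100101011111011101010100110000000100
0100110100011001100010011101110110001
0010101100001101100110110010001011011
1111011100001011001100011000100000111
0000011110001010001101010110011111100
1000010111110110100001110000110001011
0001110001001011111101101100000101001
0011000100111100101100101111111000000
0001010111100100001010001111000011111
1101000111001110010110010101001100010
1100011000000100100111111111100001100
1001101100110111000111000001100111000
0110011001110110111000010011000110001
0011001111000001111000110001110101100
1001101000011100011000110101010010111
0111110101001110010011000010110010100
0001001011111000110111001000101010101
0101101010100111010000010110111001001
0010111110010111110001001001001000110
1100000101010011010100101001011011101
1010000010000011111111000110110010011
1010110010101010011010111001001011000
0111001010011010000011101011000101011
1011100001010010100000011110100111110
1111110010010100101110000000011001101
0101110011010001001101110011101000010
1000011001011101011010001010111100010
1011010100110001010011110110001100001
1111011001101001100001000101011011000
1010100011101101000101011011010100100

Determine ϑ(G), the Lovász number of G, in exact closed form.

sqrt(37)

N(bgst) = {jxhc, fkqv, sboh, faxm, oqbh, fmre, vubs, hmwd, eiqu, mwfj, yozn, hceo, ffpl, jjwc, myfg, tlni, pkyj, zgtn}, |N(bgst)| = 18.
deg(rfkd) = 18; N(rfkd) = {fkqv, sboh, dacv, upgg, vavs, fmre, fpgu, vubs, htjf, zikp, mwfj, ikpl, ffpl, jjwc, myfg, tkze, vjcn, tlni}.
deg(fpgu) = 18; N(fpgu) = {mtok, rdng, jxhc, sboh, dacv, oqbh, rfkd, ppyu, fmre, dims, vubs, hmwd, htjf, yozn, hceo, myfg, tkze, vjcn}.
Vertex ikpl has 18 neighbors: mtok, himq, dacv, faxm, rfkd, fmre, dims, jcoj, vubs, eiqu, libj, yozn, ffpl, jjwc, tkze, vjcn, tlni, zgtn.
deg(v) = 18 for all v (|V|=37); Paley(37): SR with (k,λ,μ)=(18,8,9).
The 3 distinct eigenvalues: [18.0, 2.541, -3.541].
−37·(-sqrt(37)/2 - 1/2) / ((18)−(-sqrt(37)/2 - 1/2)) = sqrt(37) = ϑ(G).
≈ 6.08276253 (to 8 d.p.).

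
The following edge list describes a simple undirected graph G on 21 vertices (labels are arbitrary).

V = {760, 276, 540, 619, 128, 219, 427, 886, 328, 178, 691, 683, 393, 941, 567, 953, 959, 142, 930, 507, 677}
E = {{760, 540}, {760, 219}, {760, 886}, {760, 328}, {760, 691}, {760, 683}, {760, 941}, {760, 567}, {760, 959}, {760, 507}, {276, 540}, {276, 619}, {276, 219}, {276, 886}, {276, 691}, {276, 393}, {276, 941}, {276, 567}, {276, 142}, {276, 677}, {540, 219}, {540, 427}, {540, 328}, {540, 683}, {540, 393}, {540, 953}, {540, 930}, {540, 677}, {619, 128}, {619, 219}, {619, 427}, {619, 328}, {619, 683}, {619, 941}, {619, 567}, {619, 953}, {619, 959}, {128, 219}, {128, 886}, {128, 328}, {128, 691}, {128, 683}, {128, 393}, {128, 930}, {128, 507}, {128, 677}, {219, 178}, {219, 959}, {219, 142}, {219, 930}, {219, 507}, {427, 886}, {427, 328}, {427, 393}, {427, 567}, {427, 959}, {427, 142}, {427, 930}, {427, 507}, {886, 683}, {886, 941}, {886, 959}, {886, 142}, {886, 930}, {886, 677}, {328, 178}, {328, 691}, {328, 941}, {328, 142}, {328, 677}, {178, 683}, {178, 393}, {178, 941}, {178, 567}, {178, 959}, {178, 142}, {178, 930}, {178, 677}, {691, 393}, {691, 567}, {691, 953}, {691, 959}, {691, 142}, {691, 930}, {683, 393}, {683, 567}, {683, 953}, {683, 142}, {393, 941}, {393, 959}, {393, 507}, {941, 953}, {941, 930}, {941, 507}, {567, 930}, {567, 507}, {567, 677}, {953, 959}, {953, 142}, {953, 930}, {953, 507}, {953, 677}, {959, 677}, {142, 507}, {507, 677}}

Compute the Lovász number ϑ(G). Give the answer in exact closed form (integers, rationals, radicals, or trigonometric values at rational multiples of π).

6

Vertex 178 has 10 neighbors: 219, 328, 683, 393, 941, 567, 959, 142, 930, 677.
N(128) = {619, 219, 886, 328, 691, 683, 393, 930, 507, 677}, |N(128)| = 10.
deg(328) = 10; N(328) = {760, 540, 619, 128, 427, 178, 691, 941, 142, 677}.
Vertex 930 has 10 neighbors: 540, 128, 219, 427, 886, 178, 691, 941, 567, 953.
deg(v) = 10 for all v (|V|=21); Kneser-type, 2-subsets of [7].
spec(A) ≈ [10.0, 1.0, -4.0] (distinct, 3 d.p.).
−21·(-4) / ((10)−(-4)) = 6 = ϑ(G).
Numerically 6.0000.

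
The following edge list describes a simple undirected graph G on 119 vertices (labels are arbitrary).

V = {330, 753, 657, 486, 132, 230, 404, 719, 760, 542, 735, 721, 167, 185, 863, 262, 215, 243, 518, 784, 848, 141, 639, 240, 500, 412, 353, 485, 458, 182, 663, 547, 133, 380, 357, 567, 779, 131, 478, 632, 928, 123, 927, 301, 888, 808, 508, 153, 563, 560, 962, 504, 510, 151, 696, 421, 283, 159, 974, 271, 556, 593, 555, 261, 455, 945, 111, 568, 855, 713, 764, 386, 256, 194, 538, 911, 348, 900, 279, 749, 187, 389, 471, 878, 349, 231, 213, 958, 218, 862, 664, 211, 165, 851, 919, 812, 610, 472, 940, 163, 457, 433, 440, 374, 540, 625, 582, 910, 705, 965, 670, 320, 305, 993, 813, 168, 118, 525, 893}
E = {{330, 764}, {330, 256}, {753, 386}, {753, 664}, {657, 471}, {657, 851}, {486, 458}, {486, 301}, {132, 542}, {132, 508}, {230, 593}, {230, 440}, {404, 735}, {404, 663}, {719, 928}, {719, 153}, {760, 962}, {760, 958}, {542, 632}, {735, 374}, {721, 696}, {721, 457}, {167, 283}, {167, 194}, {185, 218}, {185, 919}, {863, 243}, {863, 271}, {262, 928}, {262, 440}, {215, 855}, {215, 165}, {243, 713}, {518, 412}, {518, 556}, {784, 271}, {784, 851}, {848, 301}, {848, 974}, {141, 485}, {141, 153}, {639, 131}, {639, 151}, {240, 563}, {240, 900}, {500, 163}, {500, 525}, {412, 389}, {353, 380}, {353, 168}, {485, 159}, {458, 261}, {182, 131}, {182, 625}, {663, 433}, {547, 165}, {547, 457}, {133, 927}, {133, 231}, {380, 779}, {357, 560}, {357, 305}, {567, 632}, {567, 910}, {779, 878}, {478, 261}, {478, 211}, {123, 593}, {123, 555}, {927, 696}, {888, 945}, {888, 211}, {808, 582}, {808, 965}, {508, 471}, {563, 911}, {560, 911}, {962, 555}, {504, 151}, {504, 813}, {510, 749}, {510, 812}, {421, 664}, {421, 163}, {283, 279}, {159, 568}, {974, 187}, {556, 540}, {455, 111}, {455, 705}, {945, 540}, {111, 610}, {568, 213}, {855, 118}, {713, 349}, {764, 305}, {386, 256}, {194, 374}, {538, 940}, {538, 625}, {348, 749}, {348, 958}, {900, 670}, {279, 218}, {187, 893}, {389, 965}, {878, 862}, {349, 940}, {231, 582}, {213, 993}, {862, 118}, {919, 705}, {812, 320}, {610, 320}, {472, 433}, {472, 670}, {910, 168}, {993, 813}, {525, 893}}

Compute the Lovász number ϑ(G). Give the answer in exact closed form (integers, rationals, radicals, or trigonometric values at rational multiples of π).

119*cos(pi/119)/(cos(pi/119) + 1)

Vertex 540 has 2 neighbors: 556, 945.
deg(567) = 2; N(567) = {632, 910}.
N(168) = {353, 910}, |N(168)| = 2.
N(639) = {131, 151}, |N(639)| = 2.
G on 119 vertices is 2-regular; connected 2-regular on 119 ⇒ C_{119}.
Distinct eigenvalues (to 6 d.p.): [2.0, 1.997213, 1.988859, 1.974962, 1.95556, 1.930708, 1.900475, 1.864944, 1.824216, 1.778403, 1.727634, 1.672049, 1.611804, 1.547067, 1.478018, 1.404849, 1.327765, 1.24698, 1.162719, 1.075218, 0.984719, 0.891477, 0.795749, 0.697804, 0.597914, 0.496357, 0.393417, 0.28938, 0.184537, 0.079179, -0.026399, -0.131904, -0.237041, -0.341517, -0.445042, -0.547326, -0.648085, -0.747037, -0.843907, -0.938425, -1.030328, -1.119358, -1.205269, -1.287821, -1.366783, -1.441936, -1.51307, -1.579986, -1.642499, -1.700434, -1.75363, -1.801938, -1.845223, -1.883366, -1.916259, -1.943812, -1.965946, -1.982601, -1.993731, -1.999303].
With N=119: ϑ(G) = 119·(-(-1)*2*cos(pi/119))/(2−(-2*cos(pi/119))) = 119*cos(pi/119)/(cos(pi/119) + 1).
Numerically 59.489632.
59 ≤ 119*cos(pi/119)/(cos(pi/119) + 1) ≤ 60: both strict.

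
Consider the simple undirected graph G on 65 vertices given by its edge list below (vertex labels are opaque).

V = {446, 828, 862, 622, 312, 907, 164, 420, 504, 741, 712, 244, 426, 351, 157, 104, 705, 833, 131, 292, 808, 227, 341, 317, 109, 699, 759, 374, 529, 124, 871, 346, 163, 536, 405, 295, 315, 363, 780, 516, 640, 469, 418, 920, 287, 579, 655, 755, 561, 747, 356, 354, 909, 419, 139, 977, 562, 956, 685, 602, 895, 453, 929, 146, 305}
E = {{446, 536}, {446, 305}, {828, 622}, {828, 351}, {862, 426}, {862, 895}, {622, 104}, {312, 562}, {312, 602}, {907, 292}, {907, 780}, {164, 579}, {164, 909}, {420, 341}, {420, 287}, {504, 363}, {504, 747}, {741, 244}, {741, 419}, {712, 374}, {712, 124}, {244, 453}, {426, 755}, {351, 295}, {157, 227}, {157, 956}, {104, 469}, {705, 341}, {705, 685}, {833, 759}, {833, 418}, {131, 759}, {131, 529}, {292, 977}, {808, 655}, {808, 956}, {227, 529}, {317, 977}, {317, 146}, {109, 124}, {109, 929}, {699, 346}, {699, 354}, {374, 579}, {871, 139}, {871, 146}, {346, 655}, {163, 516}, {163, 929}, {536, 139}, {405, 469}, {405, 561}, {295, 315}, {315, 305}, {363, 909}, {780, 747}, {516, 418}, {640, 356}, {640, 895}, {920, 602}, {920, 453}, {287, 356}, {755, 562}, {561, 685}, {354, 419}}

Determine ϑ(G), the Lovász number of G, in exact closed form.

65*cos(pi/65)/(cos(pi/65) + 1)

N(453) = {244, 920}, |N(453)| = 2.
N(287) = {420, 356}, |N(287)| = 2.
deg(780) = 2; N(780) = {907, 747}.
deg(341) = 2; N(341) = {420, 705}.
65-vertex 2-regular graph: this is C_{65}, the 65-cycle.
Distinct eigenvalues (to 6 d.p.): [2.0, 1.990663, 1.96274, 1.916492, 1.852349, 1.770912, 1.67294, 1.559349, 1.431198, 1.289684, 1.136129, 0.971967, 0.798729, 0.618034, 0.431568, 0.241073, 0.048327, -0.14487, -0.336714, -0.525415, -0.70921, -0.886383, -1.05528, -1.214325, -1.362032, -1.497021, -1.618034, -1.723939, -1.813749, -1.886624, -1.941884, -1.979013, -1.997664].
ϑ = −N·λ_min/(λ_max−λ_min) = −65·(-2*cos(pi/65))/(2−(-2*cos(pi/65))) = 65*cos(pi/65)/(cos(pi/65) + 1).
Numerically 32.4810.
Lovász sandwich 32 ≤ 65*cos(pi/65)/(cos(pi/65) + 1) ≤ 33: both strict.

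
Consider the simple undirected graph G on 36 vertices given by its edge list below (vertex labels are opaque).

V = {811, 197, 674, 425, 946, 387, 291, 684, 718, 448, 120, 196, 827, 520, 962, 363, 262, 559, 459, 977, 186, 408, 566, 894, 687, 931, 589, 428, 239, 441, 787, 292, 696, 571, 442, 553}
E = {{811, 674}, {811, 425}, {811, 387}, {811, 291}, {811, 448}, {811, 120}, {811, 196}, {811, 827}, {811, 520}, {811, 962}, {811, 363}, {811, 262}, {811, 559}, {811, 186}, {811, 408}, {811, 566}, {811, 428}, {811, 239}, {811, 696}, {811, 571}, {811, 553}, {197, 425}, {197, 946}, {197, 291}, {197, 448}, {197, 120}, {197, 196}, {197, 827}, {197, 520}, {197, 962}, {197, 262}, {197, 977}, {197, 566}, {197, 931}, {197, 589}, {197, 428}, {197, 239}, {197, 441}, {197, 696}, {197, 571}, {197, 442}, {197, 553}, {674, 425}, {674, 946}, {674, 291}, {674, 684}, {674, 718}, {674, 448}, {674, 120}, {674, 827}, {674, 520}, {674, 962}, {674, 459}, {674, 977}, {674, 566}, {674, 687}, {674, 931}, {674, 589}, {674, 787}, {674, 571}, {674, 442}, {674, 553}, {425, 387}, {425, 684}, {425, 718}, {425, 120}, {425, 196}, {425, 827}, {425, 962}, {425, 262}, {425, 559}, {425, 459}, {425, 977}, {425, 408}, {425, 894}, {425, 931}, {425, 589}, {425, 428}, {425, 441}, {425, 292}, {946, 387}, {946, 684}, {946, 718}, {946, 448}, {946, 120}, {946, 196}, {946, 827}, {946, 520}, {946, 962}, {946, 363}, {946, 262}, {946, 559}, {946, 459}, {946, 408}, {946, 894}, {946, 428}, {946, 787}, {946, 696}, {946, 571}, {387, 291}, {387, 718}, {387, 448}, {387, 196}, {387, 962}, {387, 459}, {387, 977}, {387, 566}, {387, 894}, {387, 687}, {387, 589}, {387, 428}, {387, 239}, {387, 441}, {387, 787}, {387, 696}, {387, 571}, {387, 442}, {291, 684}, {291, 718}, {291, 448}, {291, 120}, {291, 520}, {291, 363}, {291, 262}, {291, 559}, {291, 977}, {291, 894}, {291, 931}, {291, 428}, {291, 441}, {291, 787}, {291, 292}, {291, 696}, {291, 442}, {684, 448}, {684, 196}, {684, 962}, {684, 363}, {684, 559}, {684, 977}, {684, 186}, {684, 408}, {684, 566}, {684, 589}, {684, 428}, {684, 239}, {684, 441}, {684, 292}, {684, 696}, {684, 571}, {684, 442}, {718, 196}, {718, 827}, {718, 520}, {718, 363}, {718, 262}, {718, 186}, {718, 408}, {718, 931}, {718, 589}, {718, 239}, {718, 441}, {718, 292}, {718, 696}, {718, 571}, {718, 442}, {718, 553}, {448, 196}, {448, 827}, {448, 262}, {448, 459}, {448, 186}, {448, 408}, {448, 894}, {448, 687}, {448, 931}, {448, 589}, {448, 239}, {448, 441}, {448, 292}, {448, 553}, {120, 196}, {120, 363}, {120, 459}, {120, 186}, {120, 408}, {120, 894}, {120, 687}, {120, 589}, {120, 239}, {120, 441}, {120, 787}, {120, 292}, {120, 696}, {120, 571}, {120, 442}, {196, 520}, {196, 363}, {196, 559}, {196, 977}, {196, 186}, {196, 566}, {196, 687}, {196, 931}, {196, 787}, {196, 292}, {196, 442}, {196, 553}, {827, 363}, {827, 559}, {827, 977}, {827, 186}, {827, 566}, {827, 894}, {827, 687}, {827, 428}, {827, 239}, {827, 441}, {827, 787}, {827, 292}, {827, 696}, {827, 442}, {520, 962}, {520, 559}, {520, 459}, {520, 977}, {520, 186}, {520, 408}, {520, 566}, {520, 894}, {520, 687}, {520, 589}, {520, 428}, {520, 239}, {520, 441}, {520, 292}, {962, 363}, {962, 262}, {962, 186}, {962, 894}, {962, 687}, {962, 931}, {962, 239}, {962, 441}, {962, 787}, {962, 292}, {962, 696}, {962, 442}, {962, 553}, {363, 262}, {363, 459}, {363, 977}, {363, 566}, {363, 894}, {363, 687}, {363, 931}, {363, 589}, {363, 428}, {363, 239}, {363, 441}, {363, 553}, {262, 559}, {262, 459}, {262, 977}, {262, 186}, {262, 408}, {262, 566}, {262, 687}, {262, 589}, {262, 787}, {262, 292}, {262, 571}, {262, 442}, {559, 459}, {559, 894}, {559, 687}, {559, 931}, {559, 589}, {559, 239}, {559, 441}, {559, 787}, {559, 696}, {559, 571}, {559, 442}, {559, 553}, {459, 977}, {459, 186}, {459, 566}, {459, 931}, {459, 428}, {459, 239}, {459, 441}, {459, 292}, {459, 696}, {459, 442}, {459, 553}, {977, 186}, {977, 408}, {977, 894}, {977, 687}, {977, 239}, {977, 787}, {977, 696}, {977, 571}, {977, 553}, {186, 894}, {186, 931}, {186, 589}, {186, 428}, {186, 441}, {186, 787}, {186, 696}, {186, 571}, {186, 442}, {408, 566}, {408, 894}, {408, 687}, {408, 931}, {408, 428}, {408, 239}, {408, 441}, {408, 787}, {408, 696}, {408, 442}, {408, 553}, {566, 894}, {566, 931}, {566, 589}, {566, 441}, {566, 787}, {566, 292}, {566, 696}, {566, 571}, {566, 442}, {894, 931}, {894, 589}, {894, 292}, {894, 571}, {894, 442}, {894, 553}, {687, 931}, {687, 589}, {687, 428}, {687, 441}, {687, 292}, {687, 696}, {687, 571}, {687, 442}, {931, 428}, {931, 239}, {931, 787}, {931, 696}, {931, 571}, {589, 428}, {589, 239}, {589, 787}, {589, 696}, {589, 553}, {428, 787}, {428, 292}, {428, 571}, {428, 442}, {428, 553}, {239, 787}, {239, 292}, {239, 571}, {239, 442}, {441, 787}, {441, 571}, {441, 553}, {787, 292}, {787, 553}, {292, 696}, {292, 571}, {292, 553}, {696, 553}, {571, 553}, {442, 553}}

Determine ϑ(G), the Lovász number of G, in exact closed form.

8

Vertex 559 has 21 neighbors: 811, 425, 946, 291, 684, 196, 827, 520, 262, 459, 894, 687, 931, 589, 239, 441, 787, 696, 571, 442, 553.
N(186) = {811, 684, 718, 448, 120, 196, 827, 520, 962, 262, 459, 977, 894, 931, 589, 428, 441, 787, 696, 571, 442}, |N(186)| = 21.
Vertex 977 has 21 neighbors: 197, 674, 425, 387, 291, 684, 196, 827, 520, 363, 262, 459, 186, 408, 894, 687, 239, 787, 696, 571, 553.
deg(566) = 21; N(566) = {811, 197, 674, 387, 684, 196, 827, 520, 363, 262, 459, 408, 894, 931, 589, 441, 787, 292, 696, 571, 442}.
21-regular, N=36; Kneser K(9,2) on C(9,2)=36 vertices.
spec(A) ≈ [21.0, 1.0, -6.0] (distinct, 5 d.p.).
−36·(-6) / ((21)−(-6)) = 8 = ϑ(G).
≈ 8.00000000 (to 8 d.p.).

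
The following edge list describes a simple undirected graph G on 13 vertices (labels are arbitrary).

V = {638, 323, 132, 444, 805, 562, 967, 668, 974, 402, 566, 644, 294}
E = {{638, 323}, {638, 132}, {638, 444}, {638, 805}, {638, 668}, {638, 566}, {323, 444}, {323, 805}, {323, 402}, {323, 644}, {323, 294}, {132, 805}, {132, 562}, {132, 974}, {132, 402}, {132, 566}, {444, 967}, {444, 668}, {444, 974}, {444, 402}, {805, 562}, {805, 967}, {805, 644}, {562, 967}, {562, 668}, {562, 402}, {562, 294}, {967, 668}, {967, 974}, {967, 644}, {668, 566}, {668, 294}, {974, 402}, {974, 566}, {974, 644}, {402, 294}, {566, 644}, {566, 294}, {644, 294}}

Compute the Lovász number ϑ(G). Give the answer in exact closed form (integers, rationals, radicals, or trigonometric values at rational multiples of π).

sqrt(13)

deg(638) = 6; N(638) = {323, 132, 444, 805, 668, 566}.
Vertex 402 has 6 neighbors: 323, 132, 444, 562, 974, 294.
Vertex 444 has 6 neighbors: 638, 323, 967, 668, 974, 402.
Vertex 967 has 6 neighbors: 444, 805, 562, 668, 974, 644.
13-vertex 6-regular graph: Paley(13): SR with (k,λ,μ)=(6,2,3).
A has 3 distinct eigenvalues ≈ [6.0, 1.303, -2.303].
λ_max=6, λ_min=-sqrt(13)/2 - 1/2; ϑ = −13·λ_min/(λ_max−λ_min) = sqrt(13).
= 3.6055513… (decimal).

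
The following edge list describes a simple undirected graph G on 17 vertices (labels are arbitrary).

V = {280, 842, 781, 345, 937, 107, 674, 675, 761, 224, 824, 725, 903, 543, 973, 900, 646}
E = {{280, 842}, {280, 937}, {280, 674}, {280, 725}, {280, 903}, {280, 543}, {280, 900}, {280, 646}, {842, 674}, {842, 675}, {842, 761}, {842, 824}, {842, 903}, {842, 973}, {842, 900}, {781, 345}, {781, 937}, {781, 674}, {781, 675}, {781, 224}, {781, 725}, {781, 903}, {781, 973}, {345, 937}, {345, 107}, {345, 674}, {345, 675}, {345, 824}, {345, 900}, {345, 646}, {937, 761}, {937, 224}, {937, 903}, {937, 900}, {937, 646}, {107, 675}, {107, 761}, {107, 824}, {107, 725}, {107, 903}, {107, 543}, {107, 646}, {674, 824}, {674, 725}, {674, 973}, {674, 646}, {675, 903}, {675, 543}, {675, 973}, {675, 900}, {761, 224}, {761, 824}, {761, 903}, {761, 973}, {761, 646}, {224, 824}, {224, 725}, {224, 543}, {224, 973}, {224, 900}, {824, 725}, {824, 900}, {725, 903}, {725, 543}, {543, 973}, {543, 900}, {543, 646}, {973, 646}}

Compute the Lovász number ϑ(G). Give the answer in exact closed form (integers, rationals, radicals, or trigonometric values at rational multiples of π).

N(973) = {842, 781, 674, 675, 761, 224, 543, 646}, |N(973)| = 8.
deg(725) = 8; N(725) = {280, 781, 107, 674, 224, 824, 903, 543}.
N(224) = {781, 937, 761, 824, 725, 543, 973, 900}, |N(224)| = 8.
Vertex 842 has 8 neighbors: 280, 674, 675, 761, 824, 903, 973, 900.
deg(v) = 8 for all v (|V|=17); SR(17,8,3,4) — a Paley graph.
The 3 distinct eigenvalues: [8.0, 1.56155, -2.56155].
Lovász (edge-transitive): ϑ = −17·(-sqrt(17)/2 - 1/2)/((8)−(-sqrt(17)/2 - 1/2)) = sqrt(17).
≈ 4.123105626 (to 9 d.p.).

sqrt(17)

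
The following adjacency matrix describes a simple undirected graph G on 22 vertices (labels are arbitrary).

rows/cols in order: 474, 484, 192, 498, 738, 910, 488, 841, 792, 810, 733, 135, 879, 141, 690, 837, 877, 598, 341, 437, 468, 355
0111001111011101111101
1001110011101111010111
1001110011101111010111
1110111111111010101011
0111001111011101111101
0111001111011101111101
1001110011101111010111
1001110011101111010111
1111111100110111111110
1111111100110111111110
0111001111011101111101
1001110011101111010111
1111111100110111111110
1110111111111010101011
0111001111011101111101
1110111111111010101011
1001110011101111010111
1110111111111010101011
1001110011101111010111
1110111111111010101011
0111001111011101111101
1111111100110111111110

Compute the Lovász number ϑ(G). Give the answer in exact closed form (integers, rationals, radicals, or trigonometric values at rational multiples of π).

7

deg(690) = 16; N(690) = {484, 192, 498, 488, 841, 792, 810, 135, 879, 141, 837, 877, 598, 341, 437, 355}.
deg(474) = 16; N(474) = {484, 192, 498, 488, 841, 792, 810, 135, 879, 141, 837, 877, 598, 341, 437, 355}.
N(488) = {474, 498, 738, 910, 792, 810, 733, 879, 141, 690, 837, 598, 437, 468, 355}, |N(488)| = 15.
N(792) = {474, 484, 192, 498, 738, 910, 488, 841, 733, 135, 141, 690, 837, 877, 598, 341, 437, 468}, |N(792)| = 18.
G = K_{7,6,5,4}: α = 7 = χ(Ḡ), so ϑ = 7.
≈ 7.00000000 (to 8 d.p.).
Sandwich: α(G)=7 ≤ ϑ(G)=7 ≤ χ(Ḡ)=7 (collapsed).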